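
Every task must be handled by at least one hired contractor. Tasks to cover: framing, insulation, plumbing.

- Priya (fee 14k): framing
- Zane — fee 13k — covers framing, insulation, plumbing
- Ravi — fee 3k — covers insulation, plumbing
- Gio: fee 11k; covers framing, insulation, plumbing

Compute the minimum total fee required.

11

Gio alone covers framing, insulation, plumbing — every task.
Total fee: 11.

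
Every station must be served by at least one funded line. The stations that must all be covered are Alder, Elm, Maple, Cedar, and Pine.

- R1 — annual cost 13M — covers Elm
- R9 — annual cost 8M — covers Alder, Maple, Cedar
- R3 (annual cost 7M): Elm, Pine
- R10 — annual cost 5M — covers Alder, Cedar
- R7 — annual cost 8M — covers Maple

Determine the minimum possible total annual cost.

15

This is a weighted set-cover instance.
The greedy cost-per-new-station heuristic would pick R10, R3, and R9 for 20, but a cheaper cover exists.
Choose R9 and R3: together they cover Alder, Elm, Maple, Cedar, Pine — every station.
Total annual cost: 8 + 7 = 15.
No cover costs less than 15.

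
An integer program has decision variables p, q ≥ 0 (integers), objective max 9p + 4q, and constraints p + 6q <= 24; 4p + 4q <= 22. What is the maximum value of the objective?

Relaxing integrality, the LP optimum is 49.50 at (p,q) = (5.5, 0), which is not an integer point.
(p,q)=(5,0): 1·5+6·0=5≤24, 4·5+4·0=20≤22, objective 45.
(p,q)=(4,1): 1·4+6·1=10≤24, 4·4+4·1=20≤22, objective 40.
The best lattice point is (5,0), giving 45.

45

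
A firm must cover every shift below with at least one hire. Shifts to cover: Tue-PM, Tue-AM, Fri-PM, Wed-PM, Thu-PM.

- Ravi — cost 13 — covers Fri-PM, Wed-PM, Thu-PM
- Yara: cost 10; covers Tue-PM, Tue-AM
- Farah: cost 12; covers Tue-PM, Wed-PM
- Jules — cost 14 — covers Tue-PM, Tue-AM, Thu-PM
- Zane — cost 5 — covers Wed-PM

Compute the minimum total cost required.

23

This is a weighted set-cover instance.
Choose Ravi and Yara: together they cover Tue-PM, Tue-AM, Fri-PM, Wed-PM, Thu-PM — every shift.
Total cost: 13 + 10 = 23.
No cover costs less than 23.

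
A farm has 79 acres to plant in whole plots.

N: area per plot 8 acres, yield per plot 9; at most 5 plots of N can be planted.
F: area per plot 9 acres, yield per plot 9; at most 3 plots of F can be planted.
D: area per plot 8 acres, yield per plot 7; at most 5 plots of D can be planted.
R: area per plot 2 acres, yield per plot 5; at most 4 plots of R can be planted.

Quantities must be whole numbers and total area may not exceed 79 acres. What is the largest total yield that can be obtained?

Take 5×N, 3×F, and 4×R: area 75 ≤ 79, yield 5·9 + 3·9 + 4·5 = 92.
R has the best ratio (5/2) and is taken to its limit of 4; remaining capacity is filled optimally with the others.

92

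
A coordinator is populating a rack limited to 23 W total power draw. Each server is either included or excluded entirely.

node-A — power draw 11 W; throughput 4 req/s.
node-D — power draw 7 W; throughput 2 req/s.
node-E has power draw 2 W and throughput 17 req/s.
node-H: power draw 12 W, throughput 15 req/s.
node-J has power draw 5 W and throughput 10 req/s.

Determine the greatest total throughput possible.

42

node-E + node-H + node-J: power draw 2 + 12 + 5 = 19 ≤ 23, throughput 17 + 15 + 10 = 42.
node-D + node-E + node-H: power draw 7 + 2 + 12 = 21 ≤ 23, throughput 2 + 17 + 15 = 34.
node-E + node-H: power draw 2 + 12 = 14 ≤ 23, throughput 17 + 15 = 32.
Best is node-E, node-H, and node-J with total throughput 42.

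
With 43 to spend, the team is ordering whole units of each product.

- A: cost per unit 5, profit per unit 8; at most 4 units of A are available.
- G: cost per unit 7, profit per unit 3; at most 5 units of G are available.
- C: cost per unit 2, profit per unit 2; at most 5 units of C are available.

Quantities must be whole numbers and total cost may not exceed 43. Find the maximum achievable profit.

This is a bounded integer knapsack.
A has the best ratio (8/5); taking only A gives at most 4×8 = 32 (stopped by the supply cap of 4).
Mixing does better — 4×A, 2×G, and 4×C: cost 42 ≤ 43, profit 4·8 + 2·3 + 4·2 = 46.

46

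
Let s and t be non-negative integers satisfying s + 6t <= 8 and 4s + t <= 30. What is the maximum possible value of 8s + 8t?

(s,t)=(7,0) is feasible, giving 56.
(s,t)=(6,0) is feasible, giving 48.
The best lattice point is (7,0), giving 56.

56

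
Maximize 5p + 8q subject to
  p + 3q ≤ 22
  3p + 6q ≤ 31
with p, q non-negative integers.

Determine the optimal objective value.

The continuous relaxation peaks at (10.3, 0) with value 51.67; rounding to a feasible lattice point costs some objective.
(p,q)=(10,0): 1·10+3·0=10≤22, 3·10+6·0=30≤31, objective 50.
(p,q)=(9,0): 1·9+3·0=9≤22, 3·9+6·0=27≤31, objective 45.
No feasible integer point exceeds 50.

50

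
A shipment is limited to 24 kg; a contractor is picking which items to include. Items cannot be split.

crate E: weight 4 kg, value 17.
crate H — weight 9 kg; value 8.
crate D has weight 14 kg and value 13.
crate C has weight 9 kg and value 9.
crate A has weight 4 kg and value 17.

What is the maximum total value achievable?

Treat it as a binary knapsack problem.
crate E + crate H + crate A: weight 4 + 9 + 4 = 17 ≤ 24, value 17 + 8 + 17 = 42.
crate E + crate D + crate A: weight 4 + 14 + 4 = 22 ≤ 24, value 17 + 13 + 17 = 47.
crate E + crate C + crate A: weight 4 + 9 + 4 = 17 ≤ 24, value 17 + 9 + 17 = 43.
Best is crate E, crate D, and crate A with total value 47.

47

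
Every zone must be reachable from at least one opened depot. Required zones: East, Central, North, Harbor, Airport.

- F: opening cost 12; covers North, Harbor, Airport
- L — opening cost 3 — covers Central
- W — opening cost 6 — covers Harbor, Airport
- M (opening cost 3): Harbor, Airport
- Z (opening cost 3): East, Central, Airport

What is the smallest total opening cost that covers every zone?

15

This is a weighted set-cover instance.
The greedy cost-per-new-zone heuristic would pick Z, M, and F for 18, but a cheaper cover exists.
Choose F and Z: together they cover East, Central, North, Harbor, Airport — every zone.
Total opening cost: 12 + 3 = 15.
No cover costs less than 15.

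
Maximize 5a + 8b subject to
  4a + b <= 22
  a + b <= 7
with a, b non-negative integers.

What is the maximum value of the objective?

56

(a,b)=(0,7): 4·0+1·7=7≤22, 1·0+1·7=7≤7, objective 56.
(a,b)=(1,6): 4·1+1·6=10≤22, 1·1+1·6=7≤7, objective 53.
No feasible integer point exceeds 56.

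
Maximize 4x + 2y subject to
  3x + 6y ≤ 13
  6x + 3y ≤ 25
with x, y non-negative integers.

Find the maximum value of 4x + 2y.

16

The continuous relaxation peaks at (4.17, 0) with value 16.67; rounding to a feasible lattice point costs some objective.
(x,y)=(4,0): 3·4+6·0=12≤13, 6·4+3·0=24≤25, objective 16.
(x,y)=(3,0): 3·3+6·0=9≤13, 6·3+3·0=18≤25, objective 12.
Maximum is 16 at (x,y)=(4,0).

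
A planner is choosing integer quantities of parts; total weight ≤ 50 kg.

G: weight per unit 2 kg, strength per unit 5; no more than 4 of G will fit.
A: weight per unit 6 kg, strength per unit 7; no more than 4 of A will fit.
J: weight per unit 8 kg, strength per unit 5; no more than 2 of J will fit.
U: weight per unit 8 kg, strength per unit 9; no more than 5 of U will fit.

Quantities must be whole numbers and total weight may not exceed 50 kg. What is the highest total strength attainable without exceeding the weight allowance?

G has the best ratio (5/2); taking only G gives at most 4×5 = 20 (stopped by the supply cap of 4).
Mixing does better — 4×G, 3×A, and 3×U: weight 50 ≤ 50, strength 4·5 + 3·7 + 3·9 = 68.

68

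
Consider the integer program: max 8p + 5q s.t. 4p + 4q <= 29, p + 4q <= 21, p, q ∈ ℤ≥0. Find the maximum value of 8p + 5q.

56

Relaxing integrality, the LP optimum is 58.00 at (p,q) = (7.25, 0), which is not an integer point.
(p,q)=(7,0): 4·7+4·0=28≤29, 1·7+4·0=7≤21, objective 56.
(p,q)=(6,1): 4·6+4·1=28≤29, 1·6+4·1=10≤21, objective 53.
(p,q)=(6,0): 4·6+4·0=24≤29, 1·6+4·0=6≤21, objective 48.
The best lattice point is (7,0), giving 56.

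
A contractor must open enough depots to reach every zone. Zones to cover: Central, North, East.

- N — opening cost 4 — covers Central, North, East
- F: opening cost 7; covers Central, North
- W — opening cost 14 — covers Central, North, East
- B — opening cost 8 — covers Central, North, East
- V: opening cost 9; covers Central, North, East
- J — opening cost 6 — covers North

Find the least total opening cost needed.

N alone covers Central, North, East — every zone.
Total opening cost: 4.
No cover costs less than 4.

4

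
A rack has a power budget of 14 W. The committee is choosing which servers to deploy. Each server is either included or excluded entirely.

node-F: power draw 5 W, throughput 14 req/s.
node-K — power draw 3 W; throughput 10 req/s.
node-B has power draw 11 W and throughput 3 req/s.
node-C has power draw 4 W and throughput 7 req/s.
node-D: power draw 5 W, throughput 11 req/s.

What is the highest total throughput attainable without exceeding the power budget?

35

Take node-F, node-K, and node-D: power draw 5 + 3 + 5 = 13 ≤ 14, throughput 14 + 10 + 11 = 35.
No other feasible combination does better.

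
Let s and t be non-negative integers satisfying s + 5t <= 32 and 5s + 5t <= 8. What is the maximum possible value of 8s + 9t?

9

(s,t)=(0,1): 1·0+5·1=5≤32, 5·0+5·1=5≤8, objective 9.
(s,t)=(1,0): 1·1+5·0=1≤32, 5·1+5·0=5≤8, objective 8.
(s,t)=(0,0): 1·0+5·0=0≤32, 5·0+5·0=0≤8, objective 0.
The best lattice point is (0,1), giving 9.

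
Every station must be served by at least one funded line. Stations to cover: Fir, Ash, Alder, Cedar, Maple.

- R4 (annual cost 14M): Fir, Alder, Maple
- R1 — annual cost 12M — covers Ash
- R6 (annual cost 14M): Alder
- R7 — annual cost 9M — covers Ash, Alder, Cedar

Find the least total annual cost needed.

23

Choose R4 and R7: together they cover Fir, Ash, Alder, Cedar, Maple — every station.
Total annual cost: 14 + 9 = 23.
No cover costs less than 23.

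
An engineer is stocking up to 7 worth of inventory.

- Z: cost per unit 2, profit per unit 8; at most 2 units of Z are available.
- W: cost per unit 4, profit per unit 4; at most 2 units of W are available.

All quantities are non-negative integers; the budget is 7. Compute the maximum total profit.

16

This is a bounded integer knapsack.
Take 2×Z: cost 4 ≤ 7, profit 2·8 = 16.
Z has the best ratio (8/2) and is taken to its limit of 2; remaining capacity is filled optimally with the others.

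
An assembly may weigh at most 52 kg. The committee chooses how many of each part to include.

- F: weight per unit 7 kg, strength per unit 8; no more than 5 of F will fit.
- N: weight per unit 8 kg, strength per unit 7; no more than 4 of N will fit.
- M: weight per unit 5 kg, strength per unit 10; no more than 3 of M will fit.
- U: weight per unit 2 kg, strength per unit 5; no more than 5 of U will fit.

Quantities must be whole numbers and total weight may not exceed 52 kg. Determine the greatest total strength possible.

U has the best ratio (5/2); taking only U gives at most 5×5 = 25 (stopped by the supply cap of 5).
Mixing does better — 4×F, 3×M, and 4×U: weight 51 ≤ 52, strength 4·8 + 3·10 + 4·5 = 82.

82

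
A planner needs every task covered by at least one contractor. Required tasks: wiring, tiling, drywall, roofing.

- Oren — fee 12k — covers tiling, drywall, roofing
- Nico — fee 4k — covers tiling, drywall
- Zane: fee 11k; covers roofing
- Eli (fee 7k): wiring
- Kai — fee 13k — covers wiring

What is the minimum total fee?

19

Choose Oren and Eli: together they cover wiring, tiling, drywall, roofing — every task.
Total fee: 12 + 7 = 19.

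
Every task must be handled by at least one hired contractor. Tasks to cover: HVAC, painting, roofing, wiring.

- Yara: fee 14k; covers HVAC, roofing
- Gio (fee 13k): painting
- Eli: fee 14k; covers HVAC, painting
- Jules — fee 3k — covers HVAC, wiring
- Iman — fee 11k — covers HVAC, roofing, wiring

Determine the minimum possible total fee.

This is an integer covering problem.
The greedy cost-per-new-task heuristic would pick Jules, Iman, and Gio for 27, but a cheaper cover exists.
Choose Gio and Iman: together they cover HVAC, painting, roofing, wiring — every task.
Total fee: 13 + 11 = 24.
No cover costs less than 24.

24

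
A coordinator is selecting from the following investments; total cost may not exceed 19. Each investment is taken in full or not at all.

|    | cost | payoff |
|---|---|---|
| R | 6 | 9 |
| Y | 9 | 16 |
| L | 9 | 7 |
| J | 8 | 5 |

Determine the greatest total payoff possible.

25

Allowing fractional choices, the relaxed optimum would be about 28.1, but investments are indivisible.
Y + L: cost 9 + 9 = 18 ≤ 19, payoff 16 + 7 = 23.
R + Y: cost 6 + 9 = 15 ≤ 19, payoff 9 + 16 = 25.
Best is R and Y with total payoff 25.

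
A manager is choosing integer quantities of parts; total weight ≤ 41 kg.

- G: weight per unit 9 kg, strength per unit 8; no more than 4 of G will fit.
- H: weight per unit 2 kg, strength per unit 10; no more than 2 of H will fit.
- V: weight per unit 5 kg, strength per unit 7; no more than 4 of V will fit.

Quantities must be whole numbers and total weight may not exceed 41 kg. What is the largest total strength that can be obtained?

58

3×G, 2×H, and 2×V: weight 41 ≤ 41, strength 3·8 + 2·10 + 2·7 = 58.
2×G, 2×H, and 3×V: weight 37 ≤ 41, strength 2·8 + 2·10 + 3·7 = 57.
Best is 58.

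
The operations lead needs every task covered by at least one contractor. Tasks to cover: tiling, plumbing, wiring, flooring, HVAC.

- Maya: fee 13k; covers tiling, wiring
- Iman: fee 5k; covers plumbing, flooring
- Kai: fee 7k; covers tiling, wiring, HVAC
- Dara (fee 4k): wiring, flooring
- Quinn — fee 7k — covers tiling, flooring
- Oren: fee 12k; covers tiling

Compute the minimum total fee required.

12

The greedy cost-per-new-task heuristic would pick Dara, Kai, and Iman for 16, but a cheaper cover exists.
Choose Iman and Kai: together they cover tiling, plumbing, wiring, flooring, HVAC — every task.
Total fee: 5 + 7 = 12.
No cover costs less than 12.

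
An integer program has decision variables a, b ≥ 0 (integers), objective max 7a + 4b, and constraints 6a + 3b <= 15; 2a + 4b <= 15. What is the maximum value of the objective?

19

Relaxing integrality, the LP optimum is 19.17 at (a,b) = (0.833, 3.33), which is not an integer point.
(a,b)=(1,3) is feasible, giving 19.
(a,b)=(1,2) is feasible, giving 15.
(a,b)=(0,3) is feasible, giving 12.
The best lattice point is (1,3), giving 19.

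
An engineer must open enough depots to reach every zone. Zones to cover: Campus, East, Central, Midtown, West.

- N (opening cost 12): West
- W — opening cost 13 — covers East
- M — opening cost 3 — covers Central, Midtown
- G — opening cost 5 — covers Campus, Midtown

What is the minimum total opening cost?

33

Choose N, W, M, and G: together they cover Campus, East, Central, Midtown, West — every zone.
Total opening cost: 12 + 13 + 3 + 5 = 33.
No cover costs less than 33.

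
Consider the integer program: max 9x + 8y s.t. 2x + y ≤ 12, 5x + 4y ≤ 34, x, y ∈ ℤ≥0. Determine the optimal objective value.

Relaxing integrality, the LP optimum is 68.00 at (x,y) = (0, 8.5), which is not an integer point.
(x,y)=(2,6): 2·2+1·6=10≤12, 5·2+4·6=34≤34, objective 66.
(x,y)=(1,7): 2·1+1·7=9≤12, 5·1+4·7=33≤34, objective 65.
(x,y)=(0,8): 2·0+1·8=8≤12, 5·0+4·8=32≤34, objective 64.
(x,y)=(2,5): 2·2+1·5=9≤12, 5·2+4·5=30≤34, objective 58.
Maximum is 66 at (x,y)=(2,6).

66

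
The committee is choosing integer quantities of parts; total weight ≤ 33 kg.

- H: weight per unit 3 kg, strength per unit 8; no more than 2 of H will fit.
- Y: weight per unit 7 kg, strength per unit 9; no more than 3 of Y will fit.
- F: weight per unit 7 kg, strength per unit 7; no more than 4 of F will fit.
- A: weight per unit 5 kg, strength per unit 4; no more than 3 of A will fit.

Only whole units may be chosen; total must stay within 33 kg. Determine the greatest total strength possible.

47

This is a bounded integer knapsack.
H has the best ratio (8/3); taking only H gives at most 2×8 = 16 (stopped by the supply cap of 2).
Mixing does better — 2×H, 3×Y, and 1×A: weight 32 ≤ 33, strength 2·8 + 3·9 + 1·4 = 47.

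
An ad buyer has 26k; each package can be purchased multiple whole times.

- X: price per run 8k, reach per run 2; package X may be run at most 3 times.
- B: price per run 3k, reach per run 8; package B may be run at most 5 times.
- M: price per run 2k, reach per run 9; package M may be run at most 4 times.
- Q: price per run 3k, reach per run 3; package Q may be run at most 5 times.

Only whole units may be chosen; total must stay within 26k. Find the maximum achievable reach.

79

Take 5×B, 4×M, and 1×Q: price 26 ≤ 26, reach 5·8 + 4·9 + 1·3 = 79.
M has the best ratio (9/2) and is taken to its limit of 4; remaining capacity is filled optimally with the others.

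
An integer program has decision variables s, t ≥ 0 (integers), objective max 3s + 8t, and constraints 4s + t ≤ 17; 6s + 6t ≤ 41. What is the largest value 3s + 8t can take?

48

The continuous relaxation peaks at (0, 6.83) with value 54.67; rounding to a feasible lattice point costs some objective.
(s,t)=(0,6): 4·0+1·6=6≤17, 6·0+6·6=36≤41, objective 48.
(s,t)=(1,5): 4·1+1·5=9≤17, 6·1+6·5=36≤41, objective 43.
(s,t)=(0,5): 4·0+1·5=5≤17, 6·0+6·5=30≤41, objective 40.
The best lattice point is (0,6), giving 48.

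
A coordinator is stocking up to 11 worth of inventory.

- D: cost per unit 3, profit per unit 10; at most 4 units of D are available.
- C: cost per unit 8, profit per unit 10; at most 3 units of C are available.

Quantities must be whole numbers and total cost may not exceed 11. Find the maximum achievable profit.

This is a bounded integer knapsack.
D has the best ratio (10/3); taking only D gives at most 3×10 = 30 (stopped by the cost limit).
Optimal: 3×D: cost 9 ≤ 11, profit 3·10 = 30.

30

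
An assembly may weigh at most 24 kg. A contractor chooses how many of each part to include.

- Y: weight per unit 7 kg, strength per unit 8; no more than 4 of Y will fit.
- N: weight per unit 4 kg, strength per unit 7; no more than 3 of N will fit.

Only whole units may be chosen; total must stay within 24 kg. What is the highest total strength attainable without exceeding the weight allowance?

30

This is a bounded integer knapsack.
1×Y and 3×N: weight 19 ≤ 24, strength 1·8 + 3·7 = 29.
2×Y and 2×N: weight 22 ≤ 24, strength 2·8 + 2·7 = 30.
Best is 30.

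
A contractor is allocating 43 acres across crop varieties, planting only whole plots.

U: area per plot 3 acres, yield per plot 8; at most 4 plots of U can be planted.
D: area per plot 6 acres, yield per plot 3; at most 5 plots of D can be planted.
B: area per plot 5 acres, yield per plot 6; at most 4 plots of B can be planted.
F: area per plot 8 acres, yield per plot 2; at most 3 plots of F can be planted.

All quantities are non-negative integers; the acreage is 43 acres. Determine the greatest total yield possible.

59

U has the best ratio (8/3); taking only U gives at most 4×8 = 32 (stopped by the supply cap of 4).
Mixing does better — 4×U, 1×D, and 4×B: area 38 ≤ 43, yield 4·8 + 1·3 + 4·6 = 59.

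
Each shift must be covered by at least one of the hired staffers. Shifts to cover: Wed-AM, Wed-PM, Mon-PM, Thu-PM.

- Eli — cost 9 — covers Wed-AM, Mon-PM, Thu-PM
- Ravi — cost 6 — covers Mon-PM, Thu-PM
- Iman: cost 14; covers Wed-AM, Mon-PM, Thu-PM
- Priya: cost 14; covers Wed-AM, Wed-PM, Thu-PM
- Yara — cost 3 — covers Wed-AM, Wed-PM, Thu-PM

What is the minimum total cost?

9

Choose Ravi and Yara: together they cover Wed-AM, Wed-PM, Mon-PM, Thu-PM — every shift.
Total cost: 6 + 3 = 9.
No cover costs less than 9.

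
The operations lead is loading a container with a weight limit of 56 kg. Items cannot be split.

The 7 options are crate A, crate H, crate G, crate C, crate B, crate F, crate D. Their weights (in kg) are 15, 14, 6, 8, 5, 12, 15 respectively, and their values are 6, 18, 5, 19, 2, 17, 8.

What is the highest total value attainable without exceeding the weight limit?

This is a 0-1 knapsack instance.
crate H + crate G + crate C + crate F + crate D: weight 14 + 6 + 8 + 12 + 15 = 55 ≤ 56, value 18 + 5 + 19 + 17 + 8 = 67.
crate A + crate H + crate G + crate C + crate F: weight 15 + 14 + 6 + 8 + 12 = 55 ≤ 56, value 6 + 18 + 5 + 19 + 17 = 65.
Best is crate H, crate G, crate C, crate F, and crate D with total value 67.

67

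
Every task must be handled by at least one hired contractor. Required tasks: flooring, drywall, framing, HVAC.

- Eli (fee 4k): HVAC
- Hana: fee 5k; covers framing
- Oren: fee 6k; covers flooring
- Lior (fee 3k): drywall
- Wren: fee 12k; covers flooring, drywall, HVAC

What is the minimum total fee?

Choose Hana and Wren: together they cover flooring, drywall, framing, HVAC — every task.
Total fee: 5 + 12 = 17.

17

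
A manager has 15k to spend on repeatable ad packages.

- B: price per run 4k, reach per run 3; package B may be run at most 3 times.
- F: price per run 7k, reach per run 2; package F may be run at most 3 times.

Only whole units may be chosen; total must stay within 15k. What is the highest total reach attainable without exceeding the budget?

9

This is a bounded integer knapsack.
B has the best ratio (3/4); taking only B gives at most 3×3 = 9 (stopped by the price limit).
Optimal: 3×B: price 12 ≤ 15, reach 3·3 = 9.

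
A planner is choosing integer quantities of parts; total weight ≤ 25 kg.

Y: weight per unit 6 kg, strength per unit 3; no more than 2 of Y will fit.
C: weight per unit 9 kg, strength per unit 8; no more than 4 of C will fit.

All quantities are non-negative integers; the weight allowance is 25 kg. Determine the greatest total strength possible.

Take 1×Y and 2×C: weight 24 ≤ 25, strength 1·3 + 2·8 = 19.
No other integer combination yields more.

19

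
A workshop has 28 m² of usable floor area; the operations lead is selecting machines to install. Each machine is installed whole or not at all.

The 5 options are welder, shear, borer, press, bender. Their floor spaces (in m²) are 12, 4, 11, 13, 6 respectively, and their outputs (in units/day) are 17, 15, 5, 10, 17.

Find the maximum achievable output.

49

shear + borer + bender: floor space 4 + 11 + 6 = 21 ≤ 28, output 15 + 5 + 17 = 37.
shear + press + bender: floor space 4 + 13 + 6 = 23 ≤ 28, output 15 + 10 + 17 = 42.
welder + shear + bender: floor space 12 + 4 + 6 = 22 ≤ 28, output 17 + 15 + 17 = 49.
Best is welder, shear, and bender with total output 49.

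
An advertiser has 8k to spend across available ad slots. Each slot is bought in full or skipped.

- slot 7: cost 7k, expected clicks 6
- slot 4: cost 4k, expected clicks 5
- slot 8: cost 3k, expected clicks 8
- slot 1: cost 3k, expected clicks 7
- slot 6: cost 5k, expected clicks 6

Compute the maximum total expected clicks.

15

Take slot 8 and slot 1: cost 3 + 3 = 6 ≤ 8, expected clicks 8 + 7 = 15.
No other feasible combination does better.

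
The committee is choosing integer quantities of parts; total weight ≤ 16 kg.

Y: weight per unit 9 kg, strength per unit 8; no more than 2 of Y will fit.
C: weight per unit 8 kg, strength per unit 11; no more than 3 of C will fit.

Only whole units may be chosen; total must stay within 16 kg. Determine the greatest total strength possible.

22

C has the best ratio (11/8); taking only C gives at most 2×11 = 22 (stopped by the weight limit).
Optimal: 2×C: weight 16 ≤ 16, strength 2·11 = 22.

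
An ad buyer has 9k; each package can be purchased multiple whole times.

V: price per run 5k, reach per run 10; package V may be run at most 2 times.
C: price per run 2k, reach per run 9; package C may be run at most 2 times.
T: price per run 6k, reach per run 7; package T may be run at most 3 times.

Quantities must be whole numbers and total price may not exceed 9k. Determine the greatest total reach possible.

28

C has the best ratio (9/2); taking only C gives at most 2×9 = 18 (stopped by the supply cap of 2).
Mixing does better — 1×V and 2×C: price 9 ≤ 9, reach 1·10 + 2·9 = 28.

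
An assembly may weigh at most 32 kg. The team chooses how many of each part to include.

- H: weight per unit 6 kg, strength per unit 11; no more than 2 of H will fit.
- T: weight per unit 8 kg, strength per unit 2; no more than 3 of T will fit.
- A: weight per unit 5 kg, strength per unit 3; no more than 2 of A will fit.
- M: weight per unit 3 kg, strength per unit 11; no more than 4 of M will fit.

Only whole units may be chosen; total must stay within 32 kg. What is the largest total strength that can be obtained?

Take 2×H, 1×A, and 4×M: weight 29 ≤ 32, strength 2·11 + 1·3 + 4·11 = 69.
M has the best ratio (11/3) and is taken to its limit of 4; remaining capacity is filled optimally with the others.

69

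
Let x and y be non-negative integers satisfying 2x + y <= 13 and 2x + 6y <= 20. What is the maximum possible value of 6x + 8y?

Relaxing integrality, the LP optimum is 46.00 at (x,y) = (5.8, 1.4), which is not an integer point.
(x,y)=(6,1): 2·6+1·1=13≤13, 2·6+6·1=18≤20, objective 44.
(x,y)=(4,2): 2·4+1·2=10≤13, 2·4+6·2=20≤20, objective 40.
(x,y)=(5,1): 2·5+1·1=11≤13, 2·5+6·1=16≤20, objective 38.
Maximum is 44 at (x,y)=(6,1).

44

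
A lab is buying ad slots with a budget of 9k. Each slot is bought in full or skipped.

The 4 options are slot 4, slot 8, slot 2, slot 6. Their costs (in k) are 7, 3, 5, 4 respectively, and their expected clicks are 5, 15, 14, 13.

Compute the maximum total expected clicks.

Allowing fractional choices, the relaxed optimum would be about 33.6, but ad slots are indivisible.
slot 8 + slot 2: cost 3 + 5 = 8 ≤ 9, expected clicks 15 + 14 = 29.
slot 8 + slot 6: cost 3 + 4 = 7 ≤ 9, expected clicks 15 + 13 = 28.
Best is slot 8 and slot 2 with total expected clicks 29.

29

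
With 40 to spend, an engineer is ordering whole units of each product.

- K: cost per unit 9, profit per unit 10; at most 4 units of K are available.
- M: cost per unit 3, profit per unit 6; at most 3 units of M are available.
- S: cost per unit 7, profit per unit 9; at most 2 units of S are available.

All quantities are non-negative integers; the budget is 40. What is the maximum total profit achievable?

51

3×K, 2×M, and 1×S: cost 40 ≤ 40, profit 3·10 + 2·6 + 1·9 = 51.
2×K, 2×M, and 2×S: cost 38 ≤ 40, profit 2·10 + 2·6 + 2·9 = 50.
Best is 51.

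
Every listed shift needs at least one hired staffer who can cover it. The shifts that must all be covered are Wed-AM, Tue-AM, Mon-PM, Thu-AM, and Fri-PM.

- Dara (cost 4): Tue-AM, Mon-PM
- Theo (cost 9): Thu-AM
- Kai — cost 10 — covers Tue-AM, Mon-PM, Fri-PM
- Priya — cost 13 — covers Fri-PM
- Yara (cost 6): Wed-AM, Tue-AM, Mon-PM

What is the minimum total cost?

The greedy cost-per-new-shift heuristic would pick Dara, Yara, Theo, and Kai for 29, but a cheaper cover exists.
Choose Theo, Kai, and Yara: together they cover Wed-AM, Tue-AM, Mon-PM, Thu-AM, Fri-PM — every shift.
Total cost: 9 + 10 + 6 = 25.
No cover costs less than 25.

25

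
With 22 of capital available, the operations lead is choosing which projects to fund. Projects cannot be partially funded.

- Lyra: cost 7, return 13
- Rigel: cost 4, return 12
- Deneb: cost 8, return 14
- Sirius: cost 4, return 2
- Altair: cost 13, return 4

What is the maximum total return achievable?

39

Allowing fractional choices, the relaxed optimum would be about 40.5, but projects are indivisible.
Lyra + Rigel + Deneb: cost 7 + 4 + 8 = 19 ≤ 22, return 13 + 12 + 14 = 39.
Lyra + Deneb + Sirius: cost 7 + 8 + 4 = 19 ≤ 22, return 13 + 14 + 2 = 29.
Rigel + Deneb + Sirius: cost 4 + 8 + 4 = 16 ≤ 22, return 12 + 14 + 2 = 28.
Best is Lyra, Rigel, and Deneb with total return 39.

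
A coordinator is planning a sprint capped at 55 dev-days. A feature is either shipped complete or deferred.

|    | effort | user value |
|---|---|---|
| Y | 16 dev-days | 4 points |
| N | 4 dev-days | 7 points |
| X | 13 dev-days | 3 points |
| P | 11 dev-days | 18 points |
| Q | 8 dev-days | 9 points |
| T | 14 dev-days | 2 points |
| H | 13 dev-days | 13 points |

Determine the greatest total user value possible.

This is a 0-1 knapsack instance.
N + X + P + Q + H: effort 4 + 13 + 11 + 8 + 13 = 49 ≤ 55, user value 7 + 3 + 18 + 9 + 13 = 50.
Y + N + P + Q + H: effort 16 + 4 + 11 + 8 + 13 = 52 ≤ 55, user value 4 + 7 + 18 + 9 + 13 = 51.
Best is Y, N, P, Q, and H with total user value 51.

51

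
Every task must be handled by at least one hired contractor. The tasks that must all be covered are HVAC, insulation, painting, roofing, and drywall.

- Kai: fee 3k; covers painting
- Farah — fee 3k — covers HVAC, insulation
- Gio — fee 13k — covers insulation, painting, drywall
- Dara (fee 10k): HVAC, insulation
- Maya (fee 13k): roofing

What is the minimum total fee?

29

The greedy cost-per-new-task heuristic would pick Farah, Kai, Gio, and Maya for 32, but a cheaper cover exists.
Choose Farah, Gio, and Maya: together they cover HVAC, insulation, painting, roofing, drywall — every task.
Total fee: 3 + 13 + 13 = 29.
No cover costs less than 29.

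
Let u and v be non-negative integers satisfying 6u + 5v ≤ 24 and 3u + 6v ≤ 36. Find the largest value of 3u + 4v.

(u,v)=(0,4): 6·0+5·4=20≤24, 3·0+6·4=24≤36, objective 16.
(u,v)=(1,3): 6·1+5·3=21≤24, 3·1+6·3=21≤36, objective 15.
(u,v)=(0,3): 6·0+5·3=15≤24, 3·0+6·3=18≤36, objective 12.
The best lattice point is (0,4), giving 16.

16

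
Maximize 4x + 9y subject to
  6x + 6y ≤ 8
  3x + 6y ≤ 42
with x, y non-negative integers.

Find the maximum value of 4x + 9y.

(x,y)=(0,1) is feasible, giving 9.
(x,y)=(1,0) is feasible, giving 4.
(x,y)=(0,0) is feasible, giving 0.
The best lattice point is (0,1), giving 9.

9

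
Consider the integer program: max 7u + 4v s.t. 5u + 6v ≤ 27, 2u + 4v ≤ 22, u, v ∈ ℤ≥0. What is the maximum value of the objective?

35

(u,v)=(5,0) is feasible, giving 35.
(u,v)=(4,1) is feasible, giving 32.
(u,v)=(4,0) is feasible, giving 28.
Maximum is 35 at (u,v)=(5,0).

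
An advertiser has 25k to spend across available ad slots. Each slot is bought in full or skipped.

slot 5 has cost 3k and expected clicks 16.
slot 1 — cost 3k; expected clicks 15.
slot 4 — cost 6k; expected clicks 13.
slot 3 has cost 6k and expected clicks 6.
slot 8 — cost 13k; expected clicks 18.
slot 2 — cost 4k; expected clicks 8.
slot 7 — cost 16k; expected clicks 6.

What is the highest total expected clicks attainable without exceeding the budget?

62

Take slot 5, slot 1, slot 4, and slot 8: cost 3 + 3 + 6 + 13 = 25 ≤ 25, expected clicks 16 + 15 + 13 + 18 = 62.
No other feasible combination does better.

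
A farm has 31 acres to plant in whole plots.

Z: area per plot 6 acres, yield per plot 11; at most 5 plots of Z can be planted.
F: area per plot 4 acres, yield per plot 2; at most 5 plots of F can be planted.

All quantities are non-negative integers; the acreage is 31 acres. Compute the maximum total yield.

Z has the best ratio (11/6); taking only Z gives at most 5×11 = 55 (stopped by the area limit).
Optimal: 5×Z: area 30 ≤ 31, yield 5·11 = 55.

55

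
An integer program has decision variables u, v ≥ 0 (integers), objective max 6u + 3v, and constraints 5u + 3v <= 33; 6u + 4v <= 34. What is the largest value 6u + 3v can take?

Relaxing integrality, the LP optimum is 34.00 at (u,v) = (5.67, 0), which is not an integer point.
(u,v)=(5,1): 5·5+3·1=28≤33, 6·5+4·1=34≤34, objective 33.
(u,v)=(4,2): 5·4+3·2=26≤33, 6·4+4·2=32≤34, objective 30.
(u,v)=(5,0): 5·5+3·0=25≤33, 6·5+4·0=30≤34, objective 30.
Maximum is 33 at (u,v)=(5,1).

33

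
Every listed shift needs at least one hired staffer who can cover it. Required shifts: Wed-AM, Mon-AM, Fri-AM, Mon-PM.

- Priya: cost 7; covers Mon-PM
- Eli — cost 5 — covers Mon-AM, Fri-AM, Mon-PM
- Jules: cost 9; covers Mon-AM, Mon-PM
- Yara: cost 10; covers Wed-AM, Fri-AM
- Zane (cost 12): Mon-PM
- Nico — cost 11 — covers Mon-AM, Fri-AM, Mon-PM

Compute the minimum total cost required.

15

This is an integer covering problem.
Choose Eli and Yara: together they cover Wed-AM, Mon-AM, Fri-AM, Mon-PM — every shift.
Total cost: 5 + 10 = 15.
No cover costs less than 15.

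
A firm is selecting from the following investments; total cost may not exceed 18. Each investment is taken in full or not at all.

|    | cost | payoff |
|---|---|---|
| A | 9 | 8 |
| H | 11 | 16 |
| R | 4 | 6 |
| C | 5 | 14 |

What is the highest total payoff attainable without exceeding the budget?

30

H + C: cost 11 + 5 = 16 ≤ 18, payoff 16 + 14 = 30.
A + C: cost 9 + 5 = 14 ≤ 18, payoff 8 + 14 = 22.
A + R + C: cost 9 + 4 + 5 = 18 ≤ 18, payoff 8 + 6 + 14 = 28.
Best is H and C with total payoff 30.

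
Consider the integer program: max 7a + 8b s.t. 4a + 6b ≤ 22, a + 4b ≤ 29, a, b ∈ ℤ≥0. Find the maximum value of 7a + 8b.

36

Relaxing integrality, the LP optimum is 38.50 at (a,b) = (5.5, 0), which is not an integer point.
(a,b)=(4,1): 4·4+6·1=22≤22, 1·4+4·1=8≤29, objective 36.
(a,b)=(5,0): 4·5+6·0=20≤22, 1·5+4·0=5≤29, objective 35.
(a,b)=(3,1): 4·3+6·1=18≤22, 1·3+4·1=7≤29, objective 29.
The best lattice point is (4,1), giving 36.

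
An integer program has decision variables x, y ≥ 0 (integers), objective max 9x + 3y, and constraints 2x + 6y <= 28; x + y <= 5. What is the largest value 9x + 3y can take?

(x,y)=(5,0): 2·5+6·0=10≤28, 1·5+1·0=5≤5, objective 45.
(x,y)=(4,1): 2·4+6·1=14≤28, 1·4+1·1=5≤5, objective 39.
(x,y)=(4,0): 2·4+6·0=8≤28, 1·4+1·0=4≤5, objective 36.
No feasible integer point exceeds 45.

45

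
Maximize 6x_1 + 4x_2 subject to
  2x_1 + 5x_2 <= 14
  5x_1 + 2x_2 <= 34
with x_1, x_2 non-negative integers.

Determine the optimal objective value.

36

(x_1,x_2)=(6,0): 2·6+5·0=12≤14, 5·6+2·0=30≤34, objective 36.
(x_1,x_2)=(5,0): 2·5+5·0=10≤14, 5·5+2·0=25≤34, objective 30.
Maximum is 36 at (x_1,x_2)=(6,0).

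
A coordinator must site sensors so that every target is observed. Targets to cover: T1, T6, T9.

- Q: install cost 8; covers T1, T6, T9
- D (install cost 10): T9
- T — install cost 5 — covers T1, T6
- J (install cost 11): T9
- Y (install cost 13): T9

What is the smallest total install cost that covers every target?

8

The greedy cost-per-new-target heuristic would pick T and Q for 13, but a cheaper cover exists.
Q alone covers T1, T6, T9 — every target.
Total install cost: 8.
No cover costs less than 8.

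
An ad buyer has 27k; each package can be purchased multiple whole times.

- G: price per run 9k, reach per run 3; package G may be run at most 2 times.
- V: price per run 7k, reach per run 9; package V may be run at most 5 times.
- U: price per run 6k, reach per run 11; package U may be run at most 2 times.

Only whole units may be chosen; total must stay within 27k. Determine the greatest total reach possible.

40

This is a bounded integer knapsack.
Take 2×V and 2×U: price 26 ≤ 27, reach 2·9 + 2·11 = 40.
U has the best ratio (11/6) and is taken to its limit of 2; remaining capacity is filled optimally with the others.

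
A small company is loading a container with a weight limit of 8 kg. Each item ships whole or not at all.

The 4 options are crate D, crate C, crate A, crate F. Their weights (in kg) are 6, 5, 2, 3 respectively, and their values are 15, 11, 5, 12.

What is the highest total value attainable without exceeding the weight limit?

23

This is a 0-1 knapsack instance.
Allowing fractional choices, the relaxed optimum would be about 24.5, but items are indivisible.
crate C + crate F: weight 5 + 3 = 8 ≤ 8, value 11 + 12 = 23.
crate D + crate A: weight 6 + 2 = 8 ≤ 8, value 15 + 5 = 20.
crate A + crate F: weight 2 + 3 = 5 ≤ 8, value 5 + 12 = 17.
Best is crate C and crate F with total value 23.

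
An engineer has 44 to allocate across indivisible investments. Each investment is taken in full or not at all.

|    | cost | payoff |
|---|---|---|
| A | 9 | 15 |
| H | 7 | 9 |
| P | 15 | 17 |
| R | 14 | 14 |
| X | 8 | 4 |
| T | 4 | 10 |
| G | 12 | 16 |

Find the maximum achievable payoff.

58

This is an integer program with binary decision variables.
Take A, P, T, and G: cost 9 + 15 + 4 + 12 = 40 ≤ 44, payoff 15 + 17 + 10 + 16 = 58.
No other feasible combination does better.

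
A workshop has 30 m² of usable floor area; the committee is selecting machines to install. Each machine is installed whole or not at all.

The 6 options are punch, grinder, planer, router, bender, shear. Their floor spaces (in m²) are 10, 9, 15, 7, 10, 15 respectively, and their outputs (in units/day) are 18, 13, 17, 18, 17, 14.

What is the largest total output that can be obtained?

53

Treat it as a binary knapsack problem.
Take punch, router, and bender: floor space 10 + 7 + 10 = 27 ≤ 30, output 18 + 18 + 17 = 53.
No other feasible combination does better.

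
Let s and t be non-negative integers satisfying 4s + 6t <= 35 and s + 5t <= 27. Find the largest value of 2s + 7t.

Relaxing integrality, the LP optimum is 38.36 at (s,t) = (0.929, 5.21), which is not an integer point.
(s,t)=(1,5) is feasible, giving 37.
(s,t)=(0,5) is feasible, giving 35.
(s,t)=(2,4) is feasible, giving 32.
(s,t)=(1,4) is feasible, giving 30.
The best lattice point is (1,5), giving 37.

37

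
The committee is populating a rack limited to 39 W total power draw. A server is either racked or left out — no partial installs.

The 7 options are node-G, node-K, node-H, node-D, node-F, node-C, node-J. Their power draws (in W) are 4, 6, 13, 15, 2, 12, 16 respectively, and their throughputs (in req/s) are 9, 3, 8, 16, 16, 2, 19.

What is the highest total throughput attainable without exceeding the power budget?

node-K + node-D + node-F + node-J: power draw 6 + 15 + 2 + 16 = 39 ≤ 39, throughput 3 + 16 + 16 + 19 = 54.
node-G + node-H + node-F + node-J: power draw 4 + 13 + 2 + 16 = 35 ≤ 39, throughput 9 + 8 + 16 + 19 = 52.
node-G + node-D + node-F + node-J: power draw 4 + 15 + 2 + 16 = 37 ≤ 39, throughput 9 + 16 + 16 + 19 = 60.
Best is node-G, node-D, node-F, and node-J with total throughput 60.

60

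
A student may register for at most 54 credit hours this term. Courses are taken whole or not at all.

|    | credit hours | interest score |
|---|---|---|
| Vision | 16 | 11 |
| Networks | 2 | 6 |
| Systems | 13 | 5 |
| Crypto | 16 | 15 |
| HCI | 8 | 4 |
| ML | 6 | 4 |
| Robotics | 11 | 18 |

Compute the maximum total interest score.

54

This is a 0-1 knapsack instance.
Vision + Networks + Crypto + HCI + Robotics: credit hours 16 + 2 + 16 + 8 + 11 = 53 ≤ 54, interest score 11 + 6 + 15 + 4 + 18 = 54.
Vision + Networks + Crypto + ML + Robotics: credit hours 16 + 2 + 16 + 6 + 11 = 51 ≤ 54, interest score 11 + 6 + 15 + 4 + 18 = 54.
The maximum interest score is 54; one optimal choice is Vision, Networks, Crypto, ML, and Robotics.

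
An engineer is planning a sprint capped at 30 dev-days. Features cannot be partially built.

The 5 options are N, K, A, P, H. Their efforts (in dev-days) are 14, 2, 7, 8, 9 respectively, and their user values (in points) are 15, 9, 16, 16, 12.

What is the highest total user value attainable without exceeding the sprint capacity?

53

Take K, A, P, and H: effort 2 + 7 + 8 + 9 = 26 ≤ 30, user value 9 + 16 + 16 + 12 = 53.
No other feasible combination does better.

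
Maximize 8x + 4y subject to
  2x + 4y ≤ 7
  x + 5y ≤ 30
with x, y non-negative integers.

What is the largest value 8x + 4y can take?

(x,y)=(3,0): 2·3+4·0=6≤7, 1·3+5·0=3≤30, objective 24.
(x,y)=(2,0): 2·2+4·0=4≤7, 1·2+5·0=2≤30, objective 16.
No feasible integer point exceeds 24.

24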